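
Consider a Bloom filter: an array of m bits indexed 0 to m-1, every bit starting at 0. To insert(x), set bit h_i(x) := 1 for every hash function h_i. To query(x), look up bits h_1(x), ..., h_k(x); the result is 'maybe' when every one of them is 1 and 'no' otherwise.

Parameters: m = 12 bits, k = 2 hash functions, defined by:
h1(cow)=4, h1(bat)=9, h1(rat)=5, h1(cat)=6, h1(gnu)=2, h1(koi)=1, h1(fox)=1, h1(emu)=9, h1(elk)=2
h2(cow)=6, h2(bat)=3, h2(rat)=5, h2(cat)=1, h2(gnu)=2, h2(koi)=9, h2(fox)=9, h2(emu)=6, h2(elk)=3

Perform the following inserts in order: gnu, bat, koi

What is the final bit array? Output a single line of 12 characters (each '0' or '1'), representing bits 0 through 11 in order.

Start: bits=000000000000
After insert 'gnu': sets bits 2 -> bits=001000000000
After insert 'bat': sets bits 3 9 -> bits=001100000100
After insert 'koi': sets bits 1 9 -> bits=011100000100

Answer: 011100000100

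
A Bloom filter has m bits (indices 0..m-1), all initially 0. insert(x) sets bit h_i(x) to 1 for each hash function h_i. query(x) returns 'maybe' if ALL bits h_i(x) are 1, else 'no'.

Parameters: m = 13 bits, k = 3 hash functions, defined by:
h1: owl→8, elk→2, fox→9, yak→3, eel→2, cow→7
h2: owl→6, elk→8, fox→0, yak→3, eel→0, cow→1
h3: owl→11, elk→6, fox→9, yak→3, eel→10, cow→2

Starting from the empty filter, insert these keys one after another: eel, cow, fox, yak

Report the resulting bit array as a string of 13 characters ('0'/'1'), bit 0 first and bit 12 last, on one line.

Start: bits=0000000000000
After insert 'eel': sets bits 0 2 10 -> bits=1010000000100
After insert 'cow': sets bits 1 2 7 -> bits=1110000100100
After insert 'fox': sets bits 0 9 -> bits=1110000101100
After insert 'yak': sets bits 3 -> bits=1111000101100

Answer: 1111000101100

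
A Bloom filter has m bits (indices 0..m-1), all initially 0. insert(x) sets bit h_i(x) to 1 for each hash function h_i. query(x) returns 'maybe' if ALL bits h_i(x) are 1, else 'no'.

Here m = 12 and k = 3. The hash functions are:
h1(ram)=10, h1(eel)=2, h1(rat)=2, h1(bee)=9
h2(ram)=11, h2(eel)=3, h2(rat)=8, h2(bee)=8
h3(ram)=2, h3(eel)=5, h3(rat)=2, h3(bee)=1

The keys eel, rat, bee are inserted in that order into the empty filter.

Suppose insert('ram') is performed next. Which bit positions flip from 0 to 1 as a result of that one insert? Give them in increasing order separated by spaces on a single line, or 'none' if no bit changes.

Answer: 10 11

Derivation:
Start: bits=000000000000
After insert 'eel': sets bits 2 3 5 -> bits=001101000000
After insert 'rat': sets bits 2 8 -> bits=001101001000
After insert 'bee': sets bits 1 8 9 -> bits=011101001100
insert 'ram' would touch bits 2 10 11; currently bit2=1, bit10=0, bit11=0
Bits that are 0 among those (would change 0->1): 10 11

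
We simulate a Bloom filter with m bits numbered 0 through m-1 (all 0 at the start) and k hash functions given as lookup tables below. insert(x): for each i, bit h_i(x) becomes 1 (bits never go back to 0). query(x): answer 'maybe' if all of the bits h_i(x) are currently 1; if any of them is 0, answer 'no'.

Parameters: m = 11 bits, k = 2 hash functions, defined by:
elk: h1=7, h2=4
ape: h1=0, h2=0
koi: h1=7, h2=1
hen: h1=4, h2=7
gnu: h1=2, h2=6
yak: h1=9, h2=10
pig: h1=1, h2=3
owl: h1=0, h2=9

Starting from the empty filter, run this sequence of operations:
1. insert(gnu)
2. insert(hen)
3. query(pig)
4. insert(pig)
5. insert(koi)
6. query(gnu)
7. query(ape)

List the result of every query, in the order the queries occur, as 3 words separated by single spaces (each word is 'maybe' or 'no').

Answer: no maybe no

Derivation:
Start: bits=00000000000
Op 1: insert gnu -> sets bits 2 6 -> bits=00100010000
Op 2: insert hen -> sets bits 4 7 -> bits=00101011000
Op 3: query pig -> checks bit1=0, bit3=0 (has a 0) -> no
Op 4: insert pig -> sets bits 1 3 -> bits=01111011000
Op 5: insert koi -> sets bits 1 7 -> bits=01111011000
Op 6: query gnu -> checks bit2=1, bit6=1 (all 1) -> maybe
Op 7: query ape -> checks bit0=0 (has a 0) -> no
Query results in order: no maybe no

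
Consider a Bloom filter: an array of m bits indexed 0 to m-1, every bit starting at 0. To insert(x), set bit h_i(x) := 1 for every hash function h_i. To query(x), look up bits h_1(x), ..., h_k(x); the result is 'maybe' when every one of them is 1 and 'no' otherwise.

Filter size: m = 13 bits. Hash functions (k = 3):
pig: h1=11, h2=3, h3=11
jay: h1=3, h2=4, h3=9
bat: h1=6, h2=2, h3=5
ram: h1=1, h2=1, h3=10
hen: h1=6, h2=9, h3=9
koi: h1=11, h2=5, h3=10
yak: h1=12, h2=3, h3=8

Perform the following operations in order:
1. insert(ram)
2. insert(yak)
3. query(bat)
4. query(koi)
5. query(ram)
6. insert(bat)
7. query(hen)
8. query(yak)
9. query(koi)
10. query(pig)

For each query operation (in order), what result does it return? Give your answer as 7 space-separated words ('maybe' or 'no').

Start: bits=0000000000000
Op 1: insert ram -> sets bits 1 10 -> bits=0100000000100
Op 2: insert yak -> sets bits 3 8 12 -> bits=0101000010101
Op 3: query bat -> checks bit2=0, bit5=0, bit6=0 (has a 0) -> no
Op 4: query koi -> checks bit5=0, bit10=1, bit11=0 (has a 0) -> no
Op 5: query ram -> checks bit1=1, bit10=1 (all 1) -> maybe
Op 6: insert bat -> sets bits 2 5 6 -> bits=0111011010101
Op 7: query hen -> checks bit6=1, bit9=0 (has a 0) -> no
Op 8: query yak -> checks bit3=1, bit8=1, bit12=1 (all 1) -> maybe
Op 9: query koi -> checks bit5=1, bit10=1, bit11=0 (has a 0) -> no
Op 10: query pig -> checks bit3=1, bit11=0 (has a 0) -> no
Query results in order: no no maybe no maybe no no

Answer: no no maybe no maybe no no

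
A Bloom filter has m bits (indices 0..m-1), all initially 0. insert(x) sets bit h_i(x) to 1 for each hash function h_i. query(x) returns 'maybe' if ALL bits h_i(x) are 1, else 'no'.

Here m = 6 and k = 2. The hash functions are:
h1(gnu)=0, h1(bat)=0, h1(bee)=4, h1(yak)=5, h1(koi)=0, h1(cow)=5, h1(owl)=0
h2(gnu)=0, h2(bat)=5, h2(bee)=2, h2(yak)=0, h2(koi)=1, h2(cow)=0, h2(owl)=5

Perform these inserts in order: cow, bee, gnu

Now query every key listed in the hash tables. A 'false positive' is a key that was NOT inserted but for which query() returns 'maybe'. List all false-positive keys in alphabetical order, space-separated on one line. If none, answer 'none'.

Start: bits=000000
After insert 'cow': sets bits 0 5 -> bits=100001
After insert 'bee': sets bits 2 4 -> bits=101011
After insert 'gnu': sets bits 0 -> bits=101011
Not inserted: bat koi owl yak — query each against bits=101011:
query bat: checks bit0=1, bit5=1 (all 1) -> maybe => FALSE POSITIVE
query koi: checks bit0=1, bit1=0 (has a 0) -> no => not a false positive
query owl: checks bit0=1, bit5=1 (all 1) -> maybe => FALSE POSITIVE
query yak: checks bit0=1, bit5=1 (all 1) -> maybe => FALSE POSITIVE
False positives (alphabetical): bat owl yak

Answer: bat owl yak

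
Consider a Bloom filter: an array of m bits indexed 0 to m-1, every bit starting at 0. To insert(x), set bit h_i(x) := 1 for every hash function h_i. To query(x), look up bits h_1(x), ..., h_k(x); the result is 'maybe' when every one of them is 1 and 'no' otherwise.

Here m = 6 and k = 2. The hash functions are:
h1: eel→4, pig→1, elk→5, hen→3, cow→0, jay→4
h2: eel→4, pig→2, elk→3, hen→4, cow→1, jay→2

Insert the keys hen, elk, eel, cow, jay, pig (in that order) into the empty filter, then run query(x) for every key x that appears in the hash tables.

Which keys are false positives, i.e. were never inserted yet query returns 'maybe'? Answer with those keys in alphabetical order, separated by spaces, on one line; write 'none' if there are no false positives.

Answer: none

Derivation:
Start: bits=000000
After insert 'hen': sets bits 3 4 -> bits=000110
After insert 'elk': sets bits 3 5 -> bits=000111
After insert 'eel': sets bits 4 -> bits=000111
After insert 'cow': sets bits 0 1 -> bits=110111
After insert 'jay': sets bits 2 4 -> bits=111111
After insert 'pig': sets bits 1 2 -> bits=111111
Not inserted: (none) — query each against bits=111111:
False positives (alphabetical): none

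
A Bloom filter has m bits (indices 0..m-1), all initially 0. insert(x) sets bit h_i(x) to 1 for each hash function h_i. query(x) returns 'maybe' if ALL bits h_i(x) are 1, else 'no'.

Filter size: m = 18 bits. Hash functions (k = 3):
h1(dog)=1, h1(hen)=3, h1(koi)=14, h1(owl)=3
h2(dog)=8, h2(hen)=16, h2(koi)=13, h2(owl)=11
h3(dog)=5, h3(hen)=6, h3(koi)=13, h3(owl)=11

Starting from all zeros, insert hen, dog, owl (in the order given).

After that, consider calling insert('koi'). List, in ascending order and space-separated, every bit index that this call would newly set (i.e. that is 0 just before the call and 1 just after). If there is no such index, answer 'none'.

Answer: 13 14

Derivation:
Start: bits=000000000000000000
After insert 'hen': sets bits 3 6 16 -> bits=000100100000000010
After insert 'dog': sets bits 1 5 8 -> bits=010101101000000010
After insert 'owl': sets bits 3 11 -> bits=010101101001000010
insert 'koi' would touch bits 13 14; currently bit13=0, bit14=0
Bits that are 0 among those (would change 0->1): 13 14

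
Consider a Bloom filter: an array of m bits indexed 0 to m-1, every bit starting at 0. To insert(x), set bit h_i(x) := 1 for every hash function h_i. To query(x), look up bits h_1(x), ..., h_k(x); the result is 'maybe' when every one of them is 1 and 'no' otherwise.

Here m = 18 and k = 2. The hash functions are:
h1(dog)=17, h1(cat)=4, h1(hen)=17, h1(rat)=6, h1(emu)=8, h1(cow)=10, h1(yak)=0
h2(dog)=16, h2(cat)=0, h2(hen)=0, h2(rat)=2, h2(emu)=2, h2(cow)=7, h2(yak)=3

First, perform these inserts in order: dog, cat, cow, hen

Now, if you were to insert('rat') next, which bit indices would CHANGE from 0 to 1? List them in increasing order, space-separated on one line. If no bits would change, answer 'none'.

Start: bits=000000000000000000
After insert 'dog': sets bits 16 17 -> bits=000000000000000011
After insert 'cat': sets bits 0 4 -> bits=100010000000000011
After insert 'cow': sets bits 7 10 -> bits=100010010010000011
After insert 'hen': sets bits 0 17 -> bits=100010010010000011
insert 'rat' would touch bits 2 6; currently bit2=0, bit6=0
Bits that are 0 among those (would change 0->1): 2 6

Answer: 2 6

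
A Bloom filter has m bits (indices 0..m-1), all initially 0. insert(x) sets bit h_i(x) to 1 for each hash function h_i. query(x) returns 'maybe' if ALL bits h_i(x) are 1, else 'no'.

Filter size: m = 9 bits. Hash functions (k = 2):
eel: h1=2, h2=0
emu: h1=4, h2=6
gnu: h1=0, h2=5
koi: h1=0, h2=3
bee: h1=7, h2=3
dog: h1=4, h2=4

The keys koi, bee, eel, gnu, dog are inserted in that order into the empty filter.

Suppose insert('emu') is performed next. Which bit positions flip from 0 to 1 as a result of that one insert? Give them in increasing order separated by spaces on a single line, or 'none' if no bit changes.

Answer: 6

Derivation:
Start: bits=000000000
After insert 'koi': sets bits 0 3 -> bits=100100000
After insert 'bee': sets bits 3 7 -> bits=100100010
After insert 'eel': sets bits 0 2 -> bits=101100010
After insert 'gnu': sets bits 0 5 -> bits=101101010
After insert 'dog': sets bits 4 -> bits=101111010
insert 'emu' would touch bits 4 6; currently bit4=1, bit6=0
Bits that are 0 among those (would change 0->1): 6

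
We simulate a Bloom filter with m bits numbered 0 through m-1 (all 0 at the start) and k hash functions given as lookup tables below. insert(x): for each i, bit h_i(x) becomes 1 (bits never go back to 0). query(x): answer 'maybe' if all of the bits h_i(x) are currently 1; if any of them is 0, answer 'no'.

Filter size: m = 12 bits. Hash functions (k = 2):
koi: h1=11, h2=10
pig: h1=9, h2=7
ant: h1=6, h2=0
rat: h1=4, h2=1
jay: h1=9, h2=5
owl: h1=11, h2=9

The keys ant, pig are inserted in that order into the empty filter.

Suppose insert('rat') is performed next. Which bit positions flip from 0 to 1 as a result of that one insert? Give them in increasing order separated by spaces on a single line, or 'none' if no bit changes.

Start: bits=000000000000
After insert 'ant': sets bits 0 6 -> bits=100000100000
After insert 'pig': sets bits 7 9 -> bits=100000110100
insert 'rat' would touch bits 1 4; currently bit1=0, bit4=0
Bits that are 0 among those (would change 0->1): 1 4

Answer: 1 4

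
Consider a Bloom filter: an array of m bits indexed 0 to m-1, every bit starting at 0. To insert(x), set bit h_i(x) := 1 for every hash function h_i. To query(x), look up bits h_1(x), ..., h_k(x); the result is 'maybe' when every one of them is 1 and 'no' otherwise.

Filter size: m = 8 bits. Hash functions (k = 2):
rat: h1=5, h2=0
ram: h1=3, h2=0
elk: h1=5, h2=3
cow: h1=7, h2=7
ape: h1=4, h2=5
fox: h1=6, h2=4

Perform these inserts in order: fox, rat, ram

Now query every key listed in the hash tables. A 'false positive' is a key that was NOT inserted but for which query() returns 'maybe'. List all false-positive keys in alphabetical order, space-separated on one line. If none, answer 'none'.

Start: bits=00000000
After insert 'fox': sets bits 4 6 -> bits=00001010
After insert 'rat': sets bits 0 5 -> bits=10001110
After insert 'ram': sets bits 0 3 -> bits=10011110
Not inserted: ape cow elk — query each against bits=10011110:
query ape: checks bit4=1, bit5=1 (all 1) -> maybe => FALSE POSITIVE
query cow: checks bit7=0 (has a 0) -> no => not a false positive
query elk: checks bit3=1, bit5=1 (all 1) -> maybe => FALSE POSITIVE
False positives (alphabetical): ape elk

Answer: ape elk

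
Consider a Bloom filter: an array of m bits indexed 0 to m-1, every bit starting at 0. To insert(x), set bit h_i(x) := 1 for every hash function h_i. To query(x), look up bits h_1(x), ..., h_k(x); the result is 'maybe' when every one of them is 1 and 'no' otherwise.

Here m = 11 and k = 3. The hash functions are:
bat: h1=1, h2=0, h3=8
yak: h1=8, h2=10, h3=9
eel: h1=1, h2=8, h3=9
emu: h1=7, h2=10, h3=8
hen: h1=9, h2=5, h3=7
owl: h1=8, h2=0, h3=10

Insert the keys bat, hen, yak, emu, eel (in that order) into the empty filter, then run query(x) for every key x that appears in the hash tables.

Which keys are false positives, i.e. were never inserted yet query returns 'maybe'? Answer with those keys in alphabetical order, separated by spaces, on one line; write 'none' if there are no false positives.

Answer: owl

Derivation:
Start: bits=00000000000
After insert 'bat': sets bits 0 1 8 -> bits=11000000100
After insert 'hen': sets bits 5 7 9 -> bits=11000101110
After insert 'yak': sets bits 8 9 10 -> bits=11000101111
After insert 'emu': sets bits 7 8 10 -> bits=11000101111
After insert 'eel': sets bits 1 8 9 -> bits=11000101111
Not inserted: owl — query each against bits=11000101111:
query owl: checks bit0=1, bit8=1, bit10=1 (all 1) -> maybe => FALSE POSITIVE
False positives (alphabetical): owl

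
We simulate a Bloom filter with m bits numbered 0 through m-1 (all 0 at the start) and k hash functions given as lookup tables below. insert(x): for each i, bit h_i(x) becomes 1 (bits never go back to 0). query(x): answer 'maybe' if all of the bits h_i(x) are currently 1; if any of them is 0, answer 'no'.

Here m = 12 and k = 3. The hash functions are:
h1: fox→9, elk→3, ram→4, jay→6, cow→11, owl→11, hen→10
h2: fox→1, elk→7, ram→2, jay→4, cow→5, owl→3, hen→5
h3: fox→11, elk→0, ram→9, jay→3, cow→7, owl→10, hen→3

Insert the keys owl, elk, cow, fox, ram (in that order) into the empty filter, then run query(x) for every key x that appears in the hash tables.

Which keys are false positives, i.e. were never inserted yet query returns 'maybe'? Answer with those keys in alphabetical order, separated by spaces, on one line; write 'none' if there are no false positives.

Start: bits=000000000000
After insert 'owl': sets bits 3 10 11 -> bits=000100000011
After insert 'elk': sets bits 0 3 7 -> bits=100100010011
After insert 'cow': sets bits 5 7 11 -> bits=100101010011
After insert 'fox': sets bits 1 9 11 -> bits=110101010111
After insert 'ram': sets bits 2 4 9 -> bits=111111010111
Not inserted: hen jay — query each against bits=111111010111:
query hen: checks bit3=1, bit5=1, bit10=1 (all 1) -> maybe => FALSE POSITIVE
query jay: checks bit3=1, bit4=1, bit6=0 (has a 0) -> no => not a false positive
False positives (alphabetical): hen

Answer: hen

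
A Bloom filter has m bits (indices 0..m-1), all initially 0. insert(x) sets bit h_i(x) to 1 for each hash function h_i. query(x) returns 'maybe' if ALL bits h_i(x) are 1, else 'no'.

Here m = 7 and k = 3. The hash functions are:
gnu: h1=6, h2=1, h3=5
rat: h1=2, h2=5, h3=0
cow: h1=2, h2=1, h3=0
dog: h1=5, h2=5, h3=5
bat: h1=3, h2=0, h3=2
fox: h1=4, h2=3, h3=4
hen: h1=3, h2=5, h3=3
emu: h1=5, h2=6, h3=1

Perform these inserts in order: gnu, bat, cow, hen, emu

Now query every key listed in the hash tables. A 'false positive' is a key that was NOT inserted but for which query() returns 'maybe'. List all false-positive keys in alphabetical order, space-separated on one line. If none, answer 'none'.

Start: bits=0000000
After insert 'gnu': sets bits 1 5 6 -> bits=0100011
After insert 'bat': sets bits 0 2 3 -> bits=1111011
After insert 'cow': sets bits 0 1 2 -> bits=1111011
After insert 'hen': sets bits 3 5 -> bits=1111011
After insert 'emu': sets bits 1 5 6 -> bits=1111011
Not inserted: dog fox rat — query each against bits=1111011:
query dog: checks bit5=1 (all 1) -> maybe => FALSE POSITIVE
query fox: checks bit3=1, bit4=0 (has a 0) -> no => not a false positive
query rat: checks bit0=1, bit2=1, bit5=1 (all 1) -> maybe => FALSE POSITIVE
False positives (alphabetical): dog rat

Answer: dog rat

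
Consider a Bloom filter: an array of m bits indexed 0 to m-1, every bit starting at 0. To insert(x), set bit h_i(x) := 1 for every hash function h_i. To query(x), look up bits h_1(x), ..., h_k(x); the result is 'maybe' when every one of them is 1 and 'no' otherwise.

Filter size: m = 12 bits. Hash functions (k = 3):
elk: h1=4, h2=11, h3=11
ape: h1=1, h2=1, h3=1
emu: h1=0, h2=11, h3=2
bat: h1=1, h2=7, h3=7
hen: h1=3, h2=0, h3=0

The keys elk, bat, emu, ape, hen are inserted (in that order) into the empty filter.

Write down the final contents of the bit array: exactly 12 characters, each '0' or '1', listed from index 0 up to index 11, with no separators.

Start: bits=000000000000
After insert 'elk': sets bits 4 11 -> bits=000010000001
After insert 'bat': sets bits 1 7 -> bits=010010010001
After insert 'emu': sets bits 0 2 11 -> bits=111010010001
After insert 'ape': sets bits 1 -> bits=111010010001
After insert 'hen': sets bits 0 3 -> bits=111110010001

Answer: 111110010001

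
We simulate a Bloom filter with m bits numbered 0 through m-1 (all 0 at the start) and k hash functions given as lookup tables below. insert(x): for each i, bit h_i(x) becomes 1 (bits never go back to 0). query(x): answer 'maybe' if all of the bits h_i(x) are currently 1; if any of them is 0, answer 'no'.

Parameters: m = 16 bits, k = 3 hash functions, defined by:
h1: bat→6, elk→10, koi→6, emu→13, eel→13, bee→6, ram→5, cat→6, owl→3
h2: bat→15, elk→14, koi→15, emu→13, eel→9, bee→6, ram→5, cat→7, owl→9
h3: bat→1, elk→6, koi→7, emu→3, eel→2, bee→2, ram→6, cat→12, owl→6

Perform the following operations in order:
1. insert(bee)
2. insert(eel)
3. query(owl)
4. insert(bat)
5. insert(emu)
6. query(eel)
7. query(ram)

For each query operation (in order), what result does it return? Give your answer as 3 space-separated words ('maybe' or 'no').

Answer: no maybe no

Derivation:
Start: bits=0000000000000000
Op 1: insert bee -> sets bits 2 6 -> bits=0010001000000000
Op 2: insert eel -> sets bits 2 9 13 -> bits=0010001001000100
Op 3: query owl -> checks bit3=0, bit6=1, bit9=1 (has a 0) -> no
Op 4: insert bat -> sets bits 1 6 15 -> bits=0110001001000101
Op 5: insert emu -> sets bits 3 13 -> bits=0111001001000101
Op 6: query eel -> checks bit2=1, bit9=1, bit13=1 (all 1) -> maybe
Op 7: query ram -> checks bit5=0, bit6=1 (has a 0) -> no
Query results in order: no maybe no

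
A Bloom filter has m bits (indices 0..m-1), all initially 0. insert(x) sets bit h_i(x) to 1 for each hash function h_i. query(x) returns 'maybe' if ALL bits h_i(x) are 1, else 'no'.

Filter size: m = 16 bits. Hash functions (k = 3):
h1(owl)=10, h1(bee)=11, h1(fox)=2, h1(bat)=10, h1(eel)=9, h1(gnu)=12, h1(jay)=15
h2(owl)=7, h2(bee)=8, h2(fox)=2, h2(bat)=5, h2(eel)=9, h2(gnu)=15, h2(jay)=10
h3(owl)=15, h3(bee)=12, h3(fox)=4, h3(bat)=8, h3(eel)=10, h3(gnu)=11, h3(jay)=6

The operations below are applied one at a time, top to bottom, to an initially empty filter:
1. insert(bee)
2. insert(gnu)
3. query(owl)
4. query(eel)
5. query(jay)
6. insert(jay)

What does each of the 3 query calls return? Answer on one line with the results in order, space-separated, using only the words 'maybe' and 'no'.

Start: bits=0000000000000000
Op 1: insert bee -> sets bits 8 11 12 -> bits=0000000010011000
Op 2: insert gnu -> sets bits 11 12 15 -> bits=0000000010011001
Op 3: query owl -> checks bit7=0, bit10=0, bit15=1 (has a 0) -> no
Op 4: query eel -> checks bit9=0, bit10=0 (has a 0) -> no
Op 5: query jay -> checks bit6=0, bit10=0, bit15=1 (has a 0) -> no
Op 6: insert jay -> sets bits 6 10 15 -> bits=0000001010111001
Query results in order: no no no

Answer: no no no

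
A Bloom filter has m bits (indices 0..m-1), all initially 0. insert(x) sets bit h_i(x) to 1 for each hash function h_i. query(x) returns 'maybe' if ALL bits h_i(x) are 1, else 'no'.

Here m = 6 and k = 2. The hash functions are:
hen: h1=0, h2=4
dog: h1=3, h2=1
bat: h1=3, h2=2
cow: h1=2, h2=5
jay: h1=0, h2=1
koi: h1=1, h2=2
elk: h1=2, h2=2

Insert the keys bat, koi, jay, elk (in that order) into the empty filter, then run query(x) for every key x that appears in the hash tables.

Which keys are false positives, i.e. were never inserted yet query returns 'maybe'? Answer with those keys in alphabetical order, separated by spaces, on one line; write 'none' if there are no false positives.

Start: bits=000000
After insert 'bat': sets bits 2 3 -> bits=001100
After insert 'koi': sets bits 1 2 -> bits=011100
After insert 'jay': sets bits 0 1 -> bits=111100
After insert 'elk': sets bits 2 -> bits=111100
Not inserted: cow dog hen — query each against bits=111100:
query cow: checks bit2=1, bit5=0 (has a 0) -> no => not a false positive
query dog: checks bit1=1, bit3=1 (all 1) -> maybe => FALSE POSITIVE
query hen: checks bit0=1, bit4=0 (has a 0) -> no => not a false positive
False positives (alphabetical): dog

Answer: dog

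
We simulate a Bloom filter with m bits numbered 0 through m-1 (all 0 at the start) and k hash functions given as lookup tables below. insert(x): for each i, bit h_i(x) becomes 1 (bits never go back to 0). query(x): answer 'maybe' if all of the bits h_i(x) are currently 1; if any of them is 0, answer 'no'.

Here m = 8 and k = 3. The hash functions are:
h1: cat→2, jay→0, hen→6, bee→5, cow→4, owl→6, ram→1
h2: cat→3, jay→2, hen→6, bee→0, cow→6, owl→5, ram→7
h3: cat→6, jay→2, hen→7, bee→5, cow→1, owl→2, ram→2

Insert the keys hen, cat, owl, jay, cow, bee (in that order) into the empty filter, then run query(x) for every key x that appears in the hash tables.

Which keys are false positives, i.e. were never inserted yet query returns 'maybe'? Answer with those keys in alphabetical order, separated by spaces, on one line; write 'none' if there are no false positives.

Answer: ram

Derivation:
Start: bits=00000000
After insert 'hen': sets bits 6 7 -> bits=00000011
After insert 'cat': sets bits 2 3 6 -> bits=00110011
After insert 'owl': sets bits 2 5 6 -> bits=00110111
After insert 'jay': sets bits 0 2 -> bits=10110111
After insert 'cow': sets bits 1 4 6 -> bits=11111111
After insert 'bee': sets bits 0 5 -> bits=11111111
Not inserted: ram — query each against bits=11111111:
query ram: checks bit1=1, bit2=1, bit7=1 (all 1) -> maybe => FALSE POSITIVE
False positives (alphabetical): ram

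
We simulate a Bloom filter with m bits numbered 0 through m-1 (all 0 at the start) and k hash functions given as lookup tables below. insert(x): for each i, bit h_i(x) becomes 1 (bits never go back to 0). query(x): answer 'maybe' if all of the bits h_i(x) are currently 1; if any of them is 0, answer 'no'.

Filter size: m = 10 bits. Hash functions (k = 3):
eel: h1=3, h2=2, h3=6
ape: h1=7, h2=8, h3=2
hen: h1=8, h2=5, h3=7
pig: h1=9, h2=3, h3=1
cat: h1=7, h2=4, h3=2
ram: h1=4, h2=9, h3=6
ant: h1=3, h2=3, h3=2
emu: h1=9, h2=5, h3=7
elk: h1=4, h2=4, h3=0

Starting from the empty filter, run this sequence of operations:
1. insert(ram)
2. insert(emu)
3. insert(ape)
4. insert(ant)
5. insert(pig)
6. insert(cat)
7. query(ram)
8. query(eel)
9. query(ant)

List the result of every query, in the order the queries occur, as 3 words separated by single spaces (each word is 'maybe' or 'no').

Start: bits=0000000000
Op 1: insert ram -> sets bits 4 6 9 -> bits=0000101001
Op 2: insert emu -> sets bits 5 7 9 -> bits=0000111101
Op 3: insert ape -> sets bits 2 7 8 -> bits=0010111111
Op 4: insert ant -> sets bits 2 3 -> bits=0011111111
Op 5: insert pig -> sets bits 1 3 9 -> bits=0111111111
Op 6: insert cat -> sets bits 2 4 7 -> bits=0111111111
Op 7: query ram -> checks bit4=1, bit6=1, bit9=1 (all 1) -> maybe
Op 8: query eel -> checks bit2=1, bit3=1, bit6=1 (all 1) -> maybe
Op 9: query ant -> checks bit2=1, bit3=1 (all 1) -> maybe
Query results in order: maybe maybe maybe

Answer: maybe maybe maybe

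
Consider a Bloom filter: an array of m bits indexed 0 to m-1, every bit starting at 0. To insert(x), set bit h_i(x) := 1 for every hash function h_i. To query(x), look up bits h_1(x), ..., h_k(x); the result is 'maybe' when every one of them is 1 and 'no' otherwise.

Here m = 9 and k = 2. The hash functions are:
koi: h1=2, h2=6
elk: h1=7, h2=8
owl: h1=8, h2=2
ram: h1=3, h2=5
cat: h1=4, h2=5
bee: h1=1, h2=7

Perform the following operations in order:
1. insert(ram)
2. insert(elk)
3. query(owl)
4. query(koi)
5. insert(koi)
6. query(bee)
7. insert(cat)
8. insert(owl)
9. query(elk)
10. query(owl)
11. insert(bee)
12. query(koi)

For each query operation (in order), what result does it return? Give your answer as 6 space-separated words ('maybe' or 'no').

Start: bits=000000000
Op 1: insert ram -> sets bits 3 5 -> bits=000101000
Op 2: insert elk -> sets bits 7 8 -> bits=000101011
Op 3: query owl -> checks bit2=0, bit8=1 (has a 0) -> no
Op 4: query koi -> checks bit2=0, bit6=0 (has a 0) -> no
Op 5: insert koi -> sets bits 2 6 -> bits=001101111
Op 6: query bee -> checks bit1=0, bit7=1 (has a 0) -> no
Op 7: insert cat -> sets bits 4 5 -> bits=001111111
Op 8: insert owl -> sets bits 2 8 -> bits=001111111
Op 9: query elk -> checks bit7=1, bit8=1 (all 1) -> maybe
Op 10: query owl -> checks bit2=1, bit8=1 (all 1) -> maybe
Op 11: insert bee -> sets bits 1 7 -> bits=011111111
Op 12: query koi -> checks bit2=1, bit6=1 (all 1) -> maybe
Query results in order: no no no maybe maybe maybe

Answer: no no no maybe maybe maybe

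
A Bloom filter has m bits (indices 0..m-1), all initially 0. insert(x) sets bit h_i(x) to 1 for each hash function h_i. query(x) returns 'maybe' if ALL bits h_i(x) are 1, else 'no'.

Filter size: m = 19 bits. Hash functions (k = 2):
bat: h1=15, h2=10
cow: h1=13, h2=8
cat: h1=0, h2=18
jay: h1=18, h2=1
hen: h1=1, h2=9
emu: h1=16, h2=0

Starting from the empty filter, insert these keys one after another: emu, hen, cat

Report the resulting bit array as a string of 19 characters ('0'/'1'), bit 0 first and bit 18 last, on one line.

Answer: 1100000001000000101

Derivation:
Start: bits=0000000000000000000
After insert 'emu': sets bits 0 16 -> bits=1000000000000000100
After insert 'hen': sets bits 1 9 -> bits=1100000001000000100
After insert 'cat': sets bits 0 18 -> bits=1100000001000000101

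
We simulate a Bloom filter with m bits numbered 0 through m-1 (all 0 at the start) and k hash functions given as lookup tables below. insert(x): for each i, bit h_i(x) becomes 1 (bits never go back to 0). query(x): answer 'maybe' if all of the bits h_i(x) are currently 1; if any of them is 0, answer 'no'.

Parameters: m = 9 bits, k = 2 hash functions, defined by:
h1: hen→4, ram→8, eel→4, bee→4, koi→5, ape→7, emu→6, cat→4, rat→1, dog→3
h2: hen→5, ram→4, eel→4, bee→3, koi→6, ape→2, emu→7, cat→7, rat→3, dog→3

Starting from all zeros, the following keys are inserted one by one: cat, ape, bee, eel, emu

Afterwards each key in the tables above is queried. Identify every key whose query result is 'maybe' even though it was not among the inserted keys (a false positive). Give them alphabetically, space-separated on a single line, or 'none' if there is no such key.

Start: bits=000000000
After insert 'cat': sets bits 4 7 -> bits=000010010
After insert 'ape': sets bits 2 7 -> bits=001010010
After insert 'bee': sets bits 3 4 -> bits=001110010
After insert 'eel': sets bits 4 -> bits=001110010
After insert 'emu': sets bits 6 7 -> bits=001110110
Not inserted: dog hen koi ram rat — query each against bits=001110110:
query dog: checks bit3=1 (all 1) -> maybe => FALSE POSITIVE
query hen: checks bit4=1, bit5=0 (has a 0) -> no => not a false positive
query koi: checks bit5=0, bit6=1 (has a 0) -> no => not a false positive
query ram: checks bit4=1, bit8=0 (has a 0) -> no => not a false positive
query rat: checks bit1=0, bit3=1 (has a 0) -> no => not a false positive
False positives (alphabetical): dog

Answer: dog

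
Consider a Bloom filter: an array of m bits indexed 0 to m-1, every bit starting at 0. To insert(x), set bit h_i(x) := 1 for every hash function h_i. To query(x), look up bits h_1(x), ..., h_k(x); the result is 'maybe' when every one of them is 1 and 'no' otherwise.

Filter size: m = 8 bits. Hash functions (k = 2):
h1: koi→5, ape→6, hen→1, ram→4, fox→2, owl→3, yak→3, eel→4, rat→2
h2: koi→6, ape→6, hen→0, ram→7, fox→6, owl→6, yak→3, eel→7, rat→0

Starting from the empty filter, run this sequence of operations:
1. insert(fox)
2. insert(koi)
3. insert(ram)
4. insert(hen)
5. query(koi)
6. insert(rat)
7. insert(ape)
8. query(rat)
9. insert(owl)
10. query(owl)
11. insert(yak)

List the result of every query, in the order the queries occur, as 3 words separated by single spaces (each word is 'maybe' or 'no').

Start: bits=00000000
Op 1: insert fox -> sets bits 2 6 -> bits=00100010
Op 2: insert koi -> sets bits 5 6 -> bits=00100110
Op 3: insert ram -> sets bits 4 7 -> bits=00101111
Op 4: insert hen -> sets bits 0 1 -> bits=11101111
Op 5: query koi -> checks bit5=1, bit6=1 (all 1) -> maybe
Op 6: insert rat -> sets bits 0 2 -> bits=11101111
Op 7: insert ape -> sets bits 6 -> bits=11101111
Op 8: query rat -> checks bit0=1, bit2=1 (all 1) -> maybe
Op 9: insert owl -> sets bits 3 6 -> bits=11111111
Op 10: query owl -> checks bit3=1, bit6=1 (all 1) -> maybe
Op 11: insert yak -> sets bits 3 -> bits=11111111
Query results in order: maybe maybe maybe

Answer: maybe maybe maybe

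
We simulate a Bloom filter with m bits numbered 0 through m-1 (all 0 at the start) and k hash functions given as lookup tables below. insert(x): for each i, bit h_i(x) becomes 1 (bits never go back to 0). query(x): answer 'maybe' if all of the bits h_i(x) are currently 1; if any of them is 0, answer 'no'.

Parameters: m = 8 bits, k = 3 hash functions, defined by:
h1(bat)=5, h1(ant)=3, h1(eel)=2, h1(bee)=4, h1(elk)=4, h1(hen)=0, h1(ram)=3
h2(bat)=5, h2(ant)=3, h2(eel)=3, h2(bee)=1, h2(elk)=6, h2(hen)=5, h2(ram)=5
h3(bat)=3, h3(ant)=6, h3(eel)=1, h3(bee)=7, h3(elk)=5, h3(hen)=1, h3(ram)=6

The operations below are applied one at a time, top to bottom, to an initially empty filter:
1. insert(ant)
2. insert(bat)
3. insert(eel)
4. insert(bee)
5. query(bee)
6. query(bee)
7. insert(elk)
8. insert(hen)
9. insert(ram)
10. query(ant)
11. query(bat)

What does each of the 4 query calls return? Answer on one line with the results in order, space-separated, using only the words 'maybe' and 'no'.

Answer: maybe maybe maybe maybe

Derivation:
Start: bits=00000000
Op 1: insert ant -> sets bits 3 6 -> bits=00010010
Op 2: insert bat -> sets bits 3 5 -> bits=00010110
Op 3: insert eel -> sets bits 1 2 3 -> bits=01110110
Op 4: insert bee -> sets bits 1 4 7 -> bits=01111111
Op 5: query bee -> checks bit1=1, bit4=1, bit7=1 (all 1) -> maybe
Op 6: query bee -> checks bit1=1, bit4=1, bit7=1 (all 1) -> maybe
Op 7: insert elk -> sets bits 4 5 6 -> bits=01111111
Op 8: insert hen -> sets bits 0 1 5 -> bits=11111111
Op 9: insert ram -> sets bits 3 5 6 -> bits=11111111
Op 10: query ant -> checks bit3=1, bit6=1 (all 1) -> maybe
Op 11: query bat -> checks bit3=1, bit5=1 (all 1) -> maybe
Query results in order: maybe maybe maybe maybe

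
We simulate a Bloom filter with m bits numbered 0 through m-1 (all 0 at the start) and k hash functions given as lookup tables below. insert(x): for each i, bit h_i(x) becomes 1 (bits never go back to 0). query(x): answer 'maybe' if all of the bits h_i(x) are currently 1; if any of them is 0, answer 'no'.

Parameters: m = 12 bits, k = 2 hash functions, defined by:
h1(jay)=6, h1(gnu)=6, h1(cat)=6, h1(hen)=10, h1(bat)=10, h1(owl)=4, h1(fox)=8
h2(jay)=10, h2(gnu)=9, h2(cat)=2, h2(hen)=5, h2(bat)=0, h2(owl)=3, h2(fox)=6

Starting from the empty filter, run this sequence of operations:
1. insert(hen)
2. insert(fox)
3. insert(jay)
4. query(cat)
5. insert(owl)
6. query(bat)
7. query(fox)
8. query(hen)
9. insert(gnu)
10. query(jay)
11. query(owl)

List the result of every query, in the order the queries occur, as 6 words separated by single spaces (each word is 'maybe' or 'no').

Answer: no no maybe maybe maybe maybe

Derivation:
Start: bits=000000000000
Op 1: insert hen -> sets bits 5 10 -> bits=000001000010
Op 2: insert fox -> sets bits 6 8 -> bits=000001101010
Op 3: insert jay -> sets bits 6 10 -> bits=000001101010
Op 4: query cat -> checks bit2=0, bit6=1 (has a 0) -> no
Op 5: insert owl -> sets bits 3 4 -> bits=000111101010
Op 6: query bat -> checks bit0=0, bit10=1 (has a 0) -> no
Op 7: query fox -> checks bit6=1, bit8=1 (all 1) -> maybe
Op 8: query hen -> checks bit5=1, bit10=1 (all 1) -> maybe
Op 9: insert gnu -> sets bits 6 9 -> bits=000111101110
Op 10: query jay -> checks bit6=1, bit10=1 (all 1) -> maybe
Op 11: query owl -> checks bit3=1, bit4=1 (all 1) -> maybe
Query results in order: no no maybe maybe maybe maybe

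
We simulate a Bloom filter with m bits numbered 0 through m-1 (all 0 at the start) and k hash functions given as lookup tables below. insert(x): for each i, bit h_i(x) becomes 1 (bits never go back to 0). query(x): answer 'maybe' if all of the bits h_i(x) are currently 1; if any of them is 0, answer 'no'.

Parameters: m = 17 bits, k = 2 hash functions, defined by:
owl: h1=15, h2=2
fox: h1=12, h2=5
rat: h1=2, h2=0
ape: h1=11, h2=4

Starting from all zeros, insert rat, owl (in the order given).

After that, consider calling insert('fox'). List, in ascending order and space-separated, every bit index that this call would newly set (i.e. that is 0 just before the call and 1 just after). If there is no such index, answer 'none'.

Start: bits=00000000000000000
After insert 'rat': sets bits 0 2 -> bits=10100000000000000
After insert 'owl': sets bits 2 15 -> bits=10100000000000010
insert 'fox' would touch bits 5 12; currently bit5=0, bit12=0
Bits that are 0 among those (would change 0->1): 5 12

Answer: 5 12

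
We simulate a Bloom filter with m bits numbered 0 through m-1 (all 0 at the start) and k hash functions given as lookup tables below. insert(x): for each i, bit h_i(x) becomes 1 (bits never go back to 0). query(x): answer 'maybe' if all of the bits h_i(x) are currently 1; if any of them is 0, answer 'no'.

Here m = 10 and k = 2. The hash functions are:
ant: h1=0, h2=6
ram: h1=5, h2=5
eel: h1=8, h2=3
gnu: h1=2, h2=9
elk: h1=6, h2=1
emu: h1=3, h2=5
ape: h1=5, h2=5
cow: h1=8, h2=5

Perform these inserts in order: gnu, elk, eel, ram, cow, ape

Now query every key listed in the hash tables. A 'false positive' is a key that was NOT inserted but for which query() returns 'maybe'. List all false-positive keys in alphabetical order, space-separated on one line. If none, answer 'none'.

Start: bits=0000000000
After insert 'gnu': sets bits 2 9 -> bits=0010000001
After insert 'elk': sets bits 1 6 -> bits=0110001001
After insert 'eel': sets bits 3 8 -> bits=0111001011
After insert 'ram': sets bits 5 -> bits=0111011011
After insert 'cow': sets bits 5 8 -> bits=0111011011
After insert 'ape': sets bits 5 -> bits=0111011011
Not inserted: ant emu — query each against bits=0111011011:
query ant: checks bit0=0, bit6=1 (has a 0) -> no => not a false positive
query emu: checks bit3=1, bit5=1 (all 1) -> maybe => FALSE POSITIVE
False positives (alphabetical): emu

Answer: emu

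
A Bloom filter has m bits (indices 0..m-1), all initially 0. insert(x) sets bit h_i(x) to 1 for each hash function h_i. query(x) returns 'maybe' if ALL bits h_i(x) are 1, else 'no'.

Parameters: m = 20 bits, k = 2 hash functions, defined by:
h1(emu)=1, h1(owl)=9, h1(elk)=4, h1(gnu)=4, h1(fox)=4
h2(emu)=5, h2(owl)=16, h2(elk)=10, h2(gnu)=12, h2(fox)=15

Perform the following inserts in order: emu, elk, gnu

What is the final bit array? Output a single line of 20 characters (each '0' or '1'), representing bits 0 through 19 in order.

Answer: 01001100001010000000

Derivation:
Start: bits=00000000000000000000
After insert 'emu': sets bits 1 5 -> bits=01000100000000000000
After insert 'elk': sets bits 4 10 -> bits=01001100001000000000
After insert 'gnu': sets bits 4 12 -> bits=01001100001010000000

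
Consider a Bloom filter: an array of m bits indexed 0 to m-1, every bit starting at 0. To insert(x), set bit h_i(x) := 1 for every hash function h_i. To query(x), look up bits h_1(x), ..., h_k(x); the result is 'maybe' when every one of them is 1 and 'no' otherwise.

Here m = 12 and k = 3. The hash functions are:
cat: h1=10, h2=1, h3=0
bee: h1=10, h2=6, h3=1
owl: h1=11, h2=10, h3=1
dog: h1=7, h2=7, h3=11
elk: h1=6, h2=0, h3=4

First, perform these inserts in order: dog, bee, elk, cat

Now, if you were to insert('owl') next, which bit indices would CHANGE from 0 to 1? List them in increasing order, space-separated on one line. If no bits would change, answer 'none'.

Answer: none

Derivation:
Start: bits=000000000000
After insert 'dog': sets bits 7 11 -> bits=000000010001
After insert 'bee': sets bits 1 6 10 -> bits=010000110011
After insert 'elk': sets bits 0 4 6 -> bits=110010110011
After insert 'cat': sets bits 0 1 10 -> bits=110010110011
insert 'owl' would touch bits 1 10 11; currently bit1=1, bit10=1, bit11=1
Bits that are 0 among those (would change 0->1): none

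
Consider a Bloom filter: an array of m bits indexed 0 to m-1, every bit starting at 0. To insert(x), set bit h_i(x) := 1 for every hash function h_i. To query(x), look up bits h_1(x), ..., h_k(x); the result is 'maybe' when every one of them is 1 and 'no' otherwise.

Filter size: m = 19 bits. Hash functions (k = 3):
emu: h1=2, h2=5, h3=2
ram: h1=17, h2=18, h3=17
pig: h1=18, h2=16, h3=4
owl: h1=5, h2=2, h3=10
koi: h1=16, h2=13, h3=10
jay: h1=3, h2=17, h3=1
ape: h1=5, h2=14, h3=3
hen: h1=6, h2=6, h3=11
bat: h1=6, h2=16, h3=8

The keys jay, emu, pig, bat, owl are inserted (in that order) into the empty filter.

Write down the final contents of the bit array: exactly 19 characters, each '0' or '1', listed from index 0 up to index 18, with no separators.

Answer: 0111111010100000111

Derivation:
Start: bits=0000000000000000000
After insert 'jay': sets bits 1 3 17 -> bits=0101000000000000010
After insert 'emu': sets bits 2 5 -> bits=0111010000000000010
After insert 'pig': sets bits 4 16 18 -> bits=0111110000000000111
After insert 'bat': sets bits 6 8 16 -> bits=0111111010000000111
After insert 'owl': sets bits 2 5 10 -> bits=0111111010100000111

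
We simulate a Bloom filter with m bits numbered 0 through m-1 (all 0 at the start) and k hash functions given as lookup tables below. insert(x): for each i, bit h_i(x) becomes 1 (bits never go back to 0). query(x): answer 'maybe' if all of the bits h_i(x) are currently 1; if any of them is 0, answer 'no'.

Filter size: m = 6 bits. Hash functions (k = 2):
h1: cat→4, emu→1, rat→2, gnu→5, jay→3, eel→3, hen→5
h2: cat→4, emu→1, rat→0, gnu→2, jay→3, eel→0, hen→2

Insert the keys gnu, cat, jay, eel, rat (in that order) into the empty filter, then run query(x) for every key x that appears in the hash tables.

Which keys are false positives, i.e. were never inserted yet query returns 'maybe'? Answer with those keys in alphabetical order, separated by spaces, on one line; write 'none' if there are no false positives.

Answer: hen

Derivation:
Start: bits=000000
After insert 'gnu': sets bits 2 5 -> bits=001001
After insert 'cat': sets bits 4 -> bits=001011
After insert 'jay': sets bits 3 -> bits=001111
After insert 'eel': sets bits 0 3 -> bits=101111
After insert 'rat': sets bits 0 2 -> bits=101111
Not inserted: emu hen — query each against bits=101111:
query emu: checks bit1=0 (has a 0) -> no => not a false positive
query hen: checks bit2=1, bit5=1 (all 1) -> maybe => FALSE POSITIVE
False positives (alphabetical): hen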